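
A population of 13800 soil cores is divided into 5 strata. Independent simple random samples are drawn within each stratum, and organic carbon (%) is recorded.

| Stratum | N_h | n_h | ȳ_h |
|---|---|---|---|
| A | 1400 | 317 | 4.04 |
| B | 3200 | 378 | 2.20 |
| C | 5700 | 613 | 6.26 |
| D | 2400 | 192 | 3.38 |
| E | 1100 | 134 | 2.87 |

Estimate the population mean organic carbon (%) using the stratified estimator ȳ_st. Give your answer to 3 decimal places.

ȳ_st ≈ 4.322

N = Σ N_h = 13800. Stratum weights W_h = N_h/N.
ȳ_st = (1400·4.04 + 3200·2.20 + 5700·6.26 + 2400·3.38 + 1100·2.87) / 13800 = 4.32225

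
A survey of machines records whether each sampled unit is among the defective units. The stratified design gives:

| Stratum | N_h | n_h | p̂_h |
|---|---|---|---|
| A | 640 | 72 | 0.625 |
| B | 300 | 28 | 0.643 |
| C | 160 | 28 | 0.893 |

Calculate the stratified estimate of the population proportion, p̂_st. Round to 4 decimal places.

N = 1100; stratum weights W_h = N_h/N.
p̂_st = Σ W_h p̂_h = (640·0.625 + 300·0.643 + 160·0.893)/1100 = 0.66889

p̂_st ≈ 0.6689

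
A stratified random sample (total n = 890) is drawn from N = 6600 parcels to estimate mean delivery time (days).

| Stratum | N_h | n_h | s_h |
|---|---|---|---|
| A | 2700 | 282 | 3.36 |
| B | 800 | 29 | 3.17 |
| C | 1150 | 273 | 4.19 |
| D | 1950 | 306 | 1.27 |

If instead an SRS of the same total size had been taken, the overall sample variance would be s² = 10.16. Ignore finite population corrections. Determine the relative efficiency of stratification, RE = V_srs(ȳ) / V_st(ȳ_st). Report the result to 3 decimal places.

V̂(ȳ_st) = Σ W_h² s_h²/n_h, with W_h = N_h/N and N = 6600:
  stratum A: (2700/6600)²·3.36²/282 = 0.00669991
  stratum B: (800/6600)²·3.17²/29 = 0.00509111
  stratum C: (1150/6600)²·4.19²/273 = 0.00195242
  stratum D: (1950/6600)²·1.27²/306 = 0.000460116
V_st = 0.0142036
V_srs = s²/n = 10.16/890 = 0.0114157
Relative efficiency = V_srs / V_st = 0.0114157/0.0142036 = 0.8037

RE ≈ 0.804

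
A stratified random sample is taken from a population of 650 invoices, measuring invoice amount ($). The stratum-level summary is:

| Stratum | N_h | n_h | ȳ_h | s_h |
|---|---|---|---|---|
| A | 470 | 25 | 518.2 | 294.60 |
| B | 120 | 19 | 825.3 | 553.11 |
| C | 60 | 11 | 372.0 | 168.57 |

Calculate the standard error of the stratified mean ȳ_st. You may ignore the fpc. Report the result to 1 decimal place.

V̂(ȳ_st) = Σ W_h² s_h²/n_h, with W_h = N_h/N and N = 650:
  stratum A: (470/650)²·294.60²/25 = 1815.07
  stratum B: (120/650)²·553.11²/19 = 548.789
  stratum C: (60/650)²·168.57²/11 = 22.0112
V̂(ȳ_st) = 2385.87
SE(ȳ_st) = √2385.87 = 48.8454

SE(ȳ_st) ≈ 48.8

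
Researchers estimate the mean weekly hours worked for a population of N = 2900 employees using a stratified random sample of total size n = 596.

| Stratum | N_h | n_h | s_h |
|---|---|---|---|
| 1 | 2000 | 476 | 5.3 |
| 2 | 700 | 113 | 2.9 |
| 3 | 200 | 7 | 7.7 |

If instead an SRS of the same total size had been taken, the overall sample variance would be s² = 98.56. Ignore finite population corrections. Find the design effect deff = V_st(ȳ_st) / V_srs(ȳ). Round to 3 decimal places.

V̂(ȳ_st) = Σ W_h² s_h²/n_h, with W_h = N_h/N and N = 2900:
  stratum 1: (2000/2900)²·5.3²/476 = 0.0280678
  stratum 2: (700/2900)²·2.9²/113 = 0.00433628
  stratum 3: (200/2900)²·7.7²/7 = 0.0402854
V_st = 0.0726895
V_srs = s²/n = 98.56/596 = 0.165369
deff = V_st / V_srs = 0.0726895/0.165369 = 0.4396

deff ≈ 0.440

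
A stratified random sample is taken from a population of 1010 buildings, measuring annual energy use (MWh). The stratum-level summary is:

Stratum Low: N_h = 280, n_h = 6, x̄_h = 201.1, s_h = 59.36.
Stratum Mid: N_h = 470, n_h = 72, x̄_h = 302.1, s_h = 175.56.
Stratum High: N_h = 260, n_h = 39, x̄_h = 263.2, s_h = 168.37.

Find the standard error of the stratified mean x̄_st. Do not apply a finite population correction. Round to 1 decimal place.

V̂(x̄_st) = Σ W_h² s_h²/n_h, with W_h = N_h/N and N = 1010:
  stratum Low: (280/1010)²·59.36²/6 = 45.1346
  stratum Mid: (470/1010)²·175.56²/72 = 92.6983
  stratum High: (260/1010)²·168.37²/39 = 48.1691
V̂(x̄_st) = 186.002
SE(x̄_st) = √186.002 = 13.6383

SE(x̄_st) ≈ 13.6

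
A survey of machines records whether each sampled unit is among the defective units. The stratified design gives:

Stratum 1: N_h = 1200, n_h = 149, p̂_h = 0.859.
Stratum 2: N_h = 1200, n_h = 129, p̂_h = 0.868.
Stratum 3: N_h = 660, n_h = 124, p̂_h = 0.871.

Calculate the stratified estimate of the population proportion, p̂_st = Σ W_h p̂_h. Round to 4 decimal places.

N = 3060; stratum weights W_h = N_h/N.
p̂_st = Σ W_h p̂_h = (1200·0.859 + 1200·0.868 + 660·0.871)/3060 = 0.86512

p̂_st ≈ 0.8651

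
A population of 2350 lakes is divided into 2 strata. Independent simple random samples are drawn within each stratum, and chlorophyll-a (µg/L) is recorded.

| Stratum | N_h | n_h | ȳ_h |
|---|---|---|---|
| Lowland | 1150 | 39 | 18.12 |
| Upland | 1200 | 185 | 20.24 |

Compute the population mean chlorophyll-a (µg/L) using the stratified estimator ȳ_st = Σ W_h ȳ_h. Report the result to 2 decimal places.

ȳ_st ≈ 19.20

N = Σ N_h = 2350. Stratum weights W_h = N_h/N.
ȳ_st = (1150·18.12 + 1200·20.24) / 2350 = 19.2026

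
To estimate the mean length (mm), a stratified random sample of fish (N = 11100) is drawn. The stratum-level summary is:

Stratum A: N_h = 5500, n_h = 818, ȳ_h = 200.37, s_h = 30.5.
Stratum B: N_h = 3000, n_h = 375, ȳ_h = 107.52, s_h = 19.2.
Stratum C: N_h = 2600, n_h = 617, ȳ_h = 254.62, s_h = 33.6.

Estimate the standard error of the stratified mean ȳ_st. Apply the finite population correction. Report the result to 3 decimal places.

SE(ȳ_st) ≈ 0.614

V̂(ȳ_st) = Σ W_h² (1 − n_h/N_h) s_h²/n_h, with W_h = N_h/N and N = 11100:
  stratum A: (5500/11100)²·(1 − 818/5500)·30.5²/818 = 0.237681
  stratum B: (3000/11100)²·(1 − 375/3000)·19.2²/375 = 0.0628313
  stratum C: (2600/11100)²·(1 − 617/2600)·33.6²/617 = 0.0765673
V̂(ȳ_st) = 0.37708
SE(ȳ_st) = √0.37708 = 0.614068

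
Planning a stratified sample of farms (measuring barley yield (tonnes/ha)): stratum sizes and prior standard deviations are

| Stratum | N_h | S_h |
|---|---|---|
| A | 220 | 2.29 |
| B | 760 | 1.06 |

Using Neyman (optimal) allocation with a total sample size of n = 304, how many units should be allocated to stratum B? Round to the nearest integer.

187

Neyman allocation: n_h = n · N_h S_h / Σ N_i S_i, with n = 304.
  stratum A: N_h·S_h = 220·2.29 = 503.80
  stratum B: N_h·S_h = 760·1.06 = 805.60
Σ N_h S_h = 1309.40
n for stratum B = 304·805.60/1309.40 = 187.034 → 187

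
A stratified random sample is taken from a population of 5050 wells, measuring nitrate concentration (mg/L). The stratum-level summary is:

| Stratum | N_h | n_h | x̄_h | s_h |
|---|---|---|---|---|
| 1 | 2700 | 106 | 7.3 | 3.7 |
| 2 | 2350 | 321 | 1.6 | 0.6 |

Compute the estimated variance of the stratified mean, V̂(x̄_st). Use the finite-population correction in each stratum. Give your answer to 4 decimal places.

V̂(x̄_st) ≈ 0.0357

V̂(x̄_st) = Σ W_h² (1 − n_h/N_h) s_h²/n_h, with W_h = N_h/N and N = 5050:
  stratum 1: (2700/5050)²·(1 − 106/2700)·3.7²/106 = 0.035469
  stratum 2: (2350/5050)²·(1 − 321/2350)·0.6²/321 = 0.000209684
V̂(x̄_st) = 0.0356787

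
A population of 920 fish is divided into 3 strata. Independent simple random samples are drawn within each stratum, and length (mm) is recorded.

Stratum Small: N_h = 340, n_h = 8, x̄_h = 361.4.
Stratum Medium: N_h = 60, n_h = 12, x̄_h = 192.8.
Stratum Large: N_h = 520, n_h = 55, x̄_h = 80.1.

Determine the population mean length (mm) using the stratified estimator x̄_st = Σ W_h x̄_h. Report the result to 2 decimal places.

x̄_st ≈ 191.41

N = Σ N_h = 920. Stratum weights W_h = N_h/N.
x̄_st = (340·361.4 + 60·192.8 + 520·80.1) / 920 = 191.4087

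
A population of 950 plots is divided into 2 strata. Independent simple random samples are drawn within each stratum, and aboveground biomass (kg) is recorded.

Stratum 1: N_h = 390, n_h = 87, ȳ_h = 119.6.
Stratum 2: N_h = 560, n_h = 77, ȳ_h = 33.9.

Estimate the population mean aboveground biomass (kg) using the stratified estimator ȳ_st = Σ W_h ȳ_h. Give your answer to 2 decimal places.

N = Σ N_h = 950. Stratum weights W_h = N_h/N.
ȳ_st = (390·119.6 + 560·33.9) / 950 = 69.0821

ȳ_st ≈ 69.08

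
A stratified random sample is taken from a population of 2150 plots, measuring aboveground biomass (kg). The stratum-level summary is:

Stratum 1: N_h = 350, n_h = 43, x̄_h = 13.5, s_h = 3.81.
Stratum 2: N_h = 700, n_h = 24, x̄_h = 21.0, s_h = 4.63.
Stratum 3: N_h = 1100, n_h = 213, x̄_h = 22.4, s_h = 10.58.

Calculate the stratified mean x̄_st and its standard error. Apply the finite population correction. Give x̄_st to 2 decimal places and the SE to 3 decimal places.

x̄_st ≈ 20.50, SE ≈ 0.458

x̄_st = Σ W_h x̄_h = (350·13.5 + 700·21.0 + 1100·22.4)/2150 = 20.49535
V̂(x̄_st) = Σ W_h² (1 − n_h/N_h) s_h²/n_h, with W_h = N_h/N and N = 2150:
  stratum 1: (350/2150)²·(1 − 43/350)·3.81²/43 = 0.00784713
  stratum 2: (700/2150)²·(1 − 24/700)·4.63²/24 = 0.0914363
  stratum 3: (1100/2150)²·(1 − 213/1100)·10.58²/213 = 0.110925
V̂(x̄_st) = 0.210209
SE(x̄_st) = √0.210209 = 0.458485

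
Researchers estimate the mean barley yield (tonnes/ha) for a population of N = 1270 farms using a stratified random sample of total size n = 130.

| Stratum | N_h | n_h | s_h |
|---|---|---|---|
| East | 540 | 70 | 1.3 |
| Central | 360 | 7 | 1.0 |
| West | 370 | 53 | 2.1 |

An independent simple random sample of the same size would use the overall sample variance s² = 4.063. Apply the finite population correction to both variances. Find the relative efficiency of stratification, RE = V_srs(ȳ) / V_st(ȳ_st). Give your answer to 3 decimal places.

V̂(ȳ_st) = Σ W_h² (1 − n_h/N_h) s_h²/n_h, with W_h = N_h/N and N = 1270:
  stratum East: (540/1270)²·(1 − 70/540)·1.3²/70 = 0.00379903
  stratum Central: (360/1270)²·(1 − 7/360)·1.0²/7 = 0.0112557
  stratum West: (370/1270)²·(1 − 53/370)·2.1²/53 = 0.00605085
V_st = 0.0211056
V_srs = (1 − 130/1270)·4.063/130 = 0.0280546
Relative efficiency = V_srs / V_st = 0.0280546/0.0211056 = 1.3293

RE ≈ 1.329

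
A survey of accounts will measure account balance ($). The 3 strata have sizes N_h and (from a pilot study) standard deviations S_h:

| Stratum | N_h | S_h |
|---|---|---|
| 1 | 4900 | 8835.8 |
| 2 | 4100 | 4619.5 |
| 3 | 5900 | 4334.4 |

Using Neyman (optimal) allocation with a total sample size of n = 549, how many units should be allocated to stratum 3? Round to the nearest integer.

160

Neyman allocation: n_h = n · N_h S_h / Σ N_i S_i, with n = 549.
  stratum 1: N_h·S_h = 4900·8835.8 = 43295420.00
  stratum 2: N_h·S_h = 4100·4619.5 = 18939950.00
  stratum 3: N_h·S_h = 5900·4334.4 = 25572960.00
Σ N_h S_h = 87808330.00
n for stratum 3 = 549·25572960.00/87808330.00 = 159.889 → 160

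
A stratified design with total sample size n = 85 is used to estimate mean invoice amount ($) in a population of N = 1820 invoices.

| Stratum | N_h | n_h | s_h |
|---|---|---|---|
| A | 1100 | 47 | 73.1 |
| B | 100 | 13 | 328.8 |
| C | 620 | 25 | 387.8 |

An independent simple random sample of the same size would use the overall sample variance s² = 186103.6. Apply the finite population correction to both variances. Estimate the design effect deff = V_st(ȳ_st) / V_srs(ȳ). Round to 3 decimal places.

V̂(ȳ_st) = Σ W_h² (1 − n_h/N_h) s_h²/n_h, with W_h = N_h/N and N = 1820:
  stratum A: (1100/1820)²·(1 − 47/1100)·73.1²/47 = 39.7571
  stratum B: (100/1820)²·(1 − 13/100)·328.8²/13 = 21.8422
  stratum C: (620/1820)²·(1 − 25/620)·387.8²/25 = 669.949
V_st = 731.548
V_srs = (1 − 85/1820)·186103.6/85 = 2087.2
deff = V_st / V_srs = 731.548/2087.2 = 0.3505

deff ≈ 0.350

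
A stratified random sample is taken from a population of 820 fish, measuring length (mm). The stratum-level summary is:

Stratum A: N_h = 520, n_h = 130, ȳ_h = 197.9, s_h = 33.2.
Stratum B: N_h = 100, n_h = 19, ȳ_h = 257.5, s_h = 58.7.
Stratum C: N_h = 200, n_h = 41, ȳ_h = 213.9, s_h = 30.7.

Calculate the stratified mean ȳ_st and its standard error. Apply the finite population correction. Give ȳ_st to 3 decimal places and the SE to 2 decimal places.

ȳ_st ≈ 209.071, SE ≈ 2.41

ȳ_st = Σ W_h ȳ_h = (520·197.9 + 100·257.5 + 200·213.9)/820 = 209.07073
V̂(ȳ_st) = Σ W_h² (1 − n_h/N_h) s_h²/n_h, with W_h = N_h/N and N = 820:
  stratum A: (520/820)²·(1 − 130/520)·33.2²/130 = 2.55725
  stratum B: (100/820)²·(1 − 19/100)·58.7²/19 = 2.18464
  stratum C: (200/820)²·(1 − 41/200)·30.7²/41 = 1.08716
V̂(ȳ_st) = 5.82905
SE(ȳ_st) = √5.82905 = 2.41434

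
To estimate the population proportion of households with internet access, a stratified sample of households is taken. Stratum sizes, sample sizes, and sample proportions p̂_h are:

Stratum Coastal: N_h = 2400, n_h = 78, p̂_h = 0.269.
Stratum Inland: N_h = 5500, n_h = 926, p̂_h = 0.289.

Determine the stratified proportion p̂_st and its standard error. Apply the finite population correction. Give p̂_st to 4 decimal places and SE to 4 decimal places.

p̂_st ≈ 0.2829, SE ≈ 0.0178

N = 7900; stratum weights W_h = N_h/N.
p̂_st = Σ W_h p̂_h = (2400·0.269 + 5500·0.289)/7900 = 0.28292
V̂(p̂_st) = Σ W_h² (1 − n_h/N_h) p̂_h(1−p̂_h)/(n_h−1):
  stratum Coastal: (2400/7900)²·(1 − 78/2400)·0.269·0.731/77 = 0.000228033
  stratum Inland: (5500/7900)²·(1 − 926/5500)·0.289·0.711/925 = 8.95427e-05
V̂(p̂_st) = 0.000317576; SE = √V̂ = 0.0178207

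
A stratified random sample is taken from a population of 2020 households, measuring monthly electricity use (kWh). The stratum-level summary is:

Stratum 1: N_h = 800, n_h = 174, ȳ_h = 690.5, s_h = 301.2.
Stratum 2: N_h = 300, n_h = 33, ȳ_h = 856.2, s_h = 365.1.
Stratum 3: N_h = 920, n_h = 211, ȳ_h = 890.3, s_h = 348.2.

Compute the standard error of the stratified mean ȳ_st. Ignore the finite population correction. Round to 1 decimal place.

SE(ȳ_st) ≈ 17.0

V̂(ȳ_st) = Σ W_h² s_h²/n_h, with W_h = N_h/N and N = 2020:
  stratum 1: (800/2020)²·301.2²/174 = 81.7783
  stratum 2: (300/2020)²·365.1²/33 = 89.0942
  stratum 3: (920/2020)²·348.2²/211 = 119.192
V̂(ȳ_st) = 290.065
SE(ȳ_st) = √290.065 = 17.0313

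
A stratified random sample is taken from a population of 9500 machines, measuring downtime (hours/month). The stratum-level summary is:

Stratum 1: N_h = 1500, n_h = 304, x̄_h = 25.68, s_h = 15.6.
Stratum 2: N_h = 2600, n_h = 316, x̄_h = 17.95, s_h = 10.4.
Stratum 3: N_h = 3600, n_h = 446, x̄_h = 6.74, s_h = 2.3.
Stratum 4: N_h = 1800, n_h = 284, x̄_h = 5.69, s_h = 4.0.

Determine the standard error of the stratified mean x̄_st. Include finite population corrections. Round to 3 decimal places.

V̂(x̄_st) = Σ W_h² (1 − n_h/N_h) s_h²/n_h, with W_h = N_h/N and N = 9500:
  stratum 1: (1500/9500)²·(1 − 304/1500)·15.6²/304 = 0.015913
  stratum 2: (2600/9500)²·(1 − 316/2600)·10.4²/316 = 0.0225217
  stratum 3: (3600/9500)²·(1 − 446/3600)·2.3²/446 = 0.00149224
  stratum 4: (1800/9500)²·(1 − 284/1800)·4.0²/284 = 0.00170344
V̂(x̄_st) = 0.0416304
SE(x̄_st) = √0.0416304 = 0.204035

SE(x̄_st) ≈ 0.204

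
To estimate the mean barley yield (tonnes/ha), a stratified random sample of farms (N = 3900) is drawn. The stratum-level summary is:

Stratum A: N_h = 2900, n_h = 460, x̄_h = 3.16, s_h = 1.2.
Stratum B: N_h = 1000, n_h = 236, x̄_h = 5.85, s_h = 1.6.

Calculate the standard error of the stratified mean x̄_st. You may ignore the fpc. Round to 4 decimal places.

V̂(x̄_st) = Σ W_h² s_h²/n_h, with W_h = N_h/N and N = 3900:
  stratum A: (2900/3900)²·1.2²/460 = 0.0017309
  stratum B: (1000/3900)²·1.6²/236 = 0.000713179
V̂(x̄_st) = 0.00244408
SE(x̄_st) = √0.00244408 = 0.0494376

SE(x̄_st) ≈ 0.0494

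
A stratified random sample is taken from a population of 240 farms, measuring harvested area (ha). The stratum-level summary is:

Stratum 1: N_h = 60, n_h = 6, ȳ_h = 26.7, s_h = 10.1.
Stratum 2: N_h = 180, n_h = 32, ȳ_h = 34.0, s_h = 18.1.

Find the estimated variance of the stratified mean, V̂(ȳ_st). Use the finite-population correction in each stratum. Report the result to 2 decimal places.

V̂(ȳ_st) ≈ 5.69

V̂(ȳ_st) = Σ W_h² (1 − n_h/N_h) s_h²/n_h, with W_h = N_h/N and N = 240:
  stratum 1: (60/240)²·(1 − 6/60)·10.1²/6 = 0.956344
  stratum 2: (180/240)²·(1 − 32/180)·18.1²/32 = 4.73499
V̂(ȳ_st) = 5.69133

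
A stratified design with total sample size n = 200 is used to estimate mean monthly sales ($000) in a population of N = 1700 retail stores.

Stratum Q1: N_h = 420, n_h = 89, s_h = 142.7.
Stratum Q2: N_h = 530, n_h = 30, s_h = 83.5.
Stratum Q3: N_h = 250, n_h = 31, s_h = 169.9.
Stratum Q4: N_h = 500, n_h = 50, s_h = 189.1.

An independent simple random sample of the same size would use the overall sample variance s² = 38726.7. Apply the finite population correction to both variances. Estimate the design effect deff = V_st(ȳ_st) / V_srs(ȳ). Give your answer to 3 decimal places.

V̂(ȳ_st) = Σ W_h² (1 − n_h/N_h) s_h²/n_h, with W_h = N_h/N and N = 1700:
  stratum Q1: (420/1700)²·(1 − 89/420)·142.7²/89 = 11.0062
  stratum Q2: (530/1700)²·(1 − 30/530)·83.5²/30 = 21.3108
  stratum Q3: (250/1700)²·(1 − 31/250)·169.9²/31 = 17.6405
  stratum Q4: (500/1700)²·(1 − 50/500)·189.1²/50 = 55.6798
V_st = 105.637
V_srs = (1 − 200/1700)·38726.7/200 = 170.853
deff = V_st / V_srs = 105.637/170.853 = 0.6183

deff ≈ 0.618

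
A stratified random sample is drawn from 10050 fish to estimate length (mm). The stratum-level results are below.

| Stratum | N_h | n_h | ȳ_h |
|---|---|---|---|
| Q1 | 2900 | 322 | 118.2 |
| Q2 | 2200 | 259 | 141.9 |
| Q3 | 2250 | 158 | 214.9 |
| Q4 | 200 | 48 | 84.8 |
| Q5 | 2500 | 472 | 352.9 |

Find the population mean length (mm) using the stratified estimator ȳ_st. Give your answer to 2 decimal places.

ȳ_st ≈ 202.76

N = Σ N_h = 10050. Stratum weights W_h = N_h/N.
ȳ_st = (2900·118.2 + 2200·141.9 + 2250·214.9 + 200·84.8 + 2500·352.9) / 10050 = 202.7557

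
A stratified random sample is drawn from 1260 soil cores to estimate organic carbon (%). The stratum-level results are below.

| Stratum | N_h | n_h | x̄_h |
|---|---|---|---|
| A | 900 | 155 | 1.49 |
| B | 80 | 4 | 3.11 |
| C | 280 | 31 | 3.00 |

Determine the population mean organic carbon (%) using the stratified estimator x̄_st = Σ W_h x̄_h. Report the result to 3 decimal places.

x̄_st ≈ 1.928

N = Σ N_h = 1260. Stratum weights W_h = N_h/N.
x̄_st = (900·1.49 + 80·3.11 + 280·3.00) / 1260 = 1.92841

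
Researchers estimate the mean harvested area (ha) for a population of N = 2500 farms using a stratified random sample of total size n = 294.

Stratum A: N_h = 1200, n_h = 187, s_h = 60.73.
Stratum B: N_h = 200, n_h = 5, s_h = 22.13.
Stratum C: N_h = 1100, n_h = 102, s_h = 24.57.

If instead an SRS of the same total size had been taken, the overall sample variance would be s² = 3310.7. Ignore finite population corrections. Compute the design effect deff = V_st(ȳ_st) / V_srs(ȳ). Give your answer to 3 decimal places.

deff ≈ 0.561

V̂(ȳ_st) = Σ W_h² s_h²/n_h, with W_h = N_h/N and N = 2500:
  stratum A: (1200/2500)²·60.73²/187 = 4.5441
  stratum B: (200/2500)²·22.13²/5 = 0.626863
  stratum C: (1100/2500)²·24.57²/102 = 1.14582
V_st = 6.31678
V_srs = s²/n = 3310.7/294 = 11.2609
deff = V_st / V_srs = 6.31678/11.2609 = 0.5609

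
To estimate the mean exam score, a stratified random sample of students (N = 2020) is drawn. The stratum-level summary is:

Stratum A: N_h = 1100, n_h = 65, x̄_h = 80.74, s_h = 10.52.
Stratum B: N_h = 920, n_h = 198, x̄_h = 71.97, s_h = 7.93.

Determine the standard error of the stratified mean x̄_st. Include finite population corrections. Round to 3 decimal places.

SE(x̄_st) ≈ 0.726

V̂(x̄_st) = Σ W_h² (1 − n_h/N_h) s_h²/n_h, with W_h = N_h/N and N = 2020:
  stratum A: (1100/2020)²·(1 − 65/1100)·10.52²/65 = 0.47506
  stratum B: (920/2020)²·(1 − 198/920)·7.93²/198 = 0.0517015
V̂(x̄_st) = 0.526761
SE(x̄_st) = √0.526761 = 0.725783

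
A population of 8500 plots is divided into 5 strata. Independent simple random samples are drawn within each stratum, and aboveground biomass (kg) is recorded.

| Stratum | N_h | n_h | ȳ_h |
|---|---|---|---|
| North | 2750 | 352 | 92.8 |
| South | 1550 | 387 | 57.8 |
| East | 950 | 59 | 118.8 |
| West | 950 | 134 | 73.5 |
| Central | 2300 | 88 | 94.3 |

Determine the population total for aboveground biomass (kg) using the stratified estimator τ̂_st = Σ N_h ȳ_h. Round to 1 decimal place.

τ̂_st ≈ 744365.0

τ̂_st = Σ N_h ȳ_h = 2750·92.8 + 1550·57.8 + 950·118.8 + 950·73.5 + 2300·94.3 = 744365.0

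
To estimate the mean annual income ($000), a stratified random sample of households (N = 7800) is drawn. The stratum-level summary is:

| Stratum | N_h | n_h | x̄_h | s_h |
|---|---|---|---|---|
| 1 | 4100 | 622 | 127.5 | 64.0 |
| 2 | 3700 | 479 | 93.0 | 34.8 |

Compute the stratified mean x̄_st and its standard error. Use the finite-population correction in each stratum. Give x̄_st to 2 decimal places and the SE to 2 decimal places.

x̄_st ≈ 111.13, SE ≈ 1.43

x̄_st = Σ W_h x̄_h = (4100·127.5 + 3700·93.0)/7800 = 111.13462
V̂(x̄_st) = Σ W_h² (1 − n_h/N_h) s_h²/n_h, with W_h = N_h/N and N = 7800:
  stratum 1: (4100/7800)²·(1 − 622/4100)·64.0²/622 = 1.54345
  stratum 2: (3700/7800)²·(1 − 479/3700)·34.8²/479 = 0.495252
V̂(x̄_st) = 2.03871
SE(x̄_st) = √2.03871 = 1.42783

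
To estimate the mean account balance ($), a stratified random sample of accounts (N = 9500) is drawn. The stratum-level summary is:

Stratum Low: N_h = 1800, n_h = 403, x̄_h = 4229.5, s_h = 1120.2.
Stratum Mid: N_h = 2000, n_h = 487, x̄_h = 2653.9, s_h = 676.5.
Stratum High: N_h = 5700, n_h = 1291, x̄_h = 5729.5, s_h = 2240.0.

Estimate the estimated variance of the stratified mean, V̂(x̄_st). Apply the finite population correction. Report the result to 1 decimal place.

V̂(x̄_st) ≈ 1200.5

V̂(x̄_st) = Σ W_h² (1 − n_h/N_h) s_h²/n_h, with W_h = N_h/N and N = 9500:
  stratum Low: (1800/9500)²·(1 − 403/1800)·1120.2²/403 = 86.7577
  stratum Mid: (2000/9500)²·(1 − 487/2000)·676.5²/487 = 31.5085
  stratum High: (5700/9500)²·(1 − 1291/5700)·2240.0²/1291 = 1082.27
V̂(x̄_st) = 1200.54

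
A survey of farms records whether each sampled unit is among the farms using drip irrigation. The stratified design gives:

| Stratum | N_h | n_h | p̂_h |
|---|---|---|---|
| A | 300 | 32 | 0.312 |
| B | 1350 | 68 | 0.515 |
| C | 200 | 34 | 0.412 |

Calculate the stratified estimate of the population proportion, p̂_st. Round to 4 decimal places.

N = 1850; stratum weights W_h = N_h/N.
p̂_st = Σ W_h p̂_h = (300·0.312 + 1350·0.515 + 200·0.412)/1850 = 0.47095

p̂_st ≈ 0.4709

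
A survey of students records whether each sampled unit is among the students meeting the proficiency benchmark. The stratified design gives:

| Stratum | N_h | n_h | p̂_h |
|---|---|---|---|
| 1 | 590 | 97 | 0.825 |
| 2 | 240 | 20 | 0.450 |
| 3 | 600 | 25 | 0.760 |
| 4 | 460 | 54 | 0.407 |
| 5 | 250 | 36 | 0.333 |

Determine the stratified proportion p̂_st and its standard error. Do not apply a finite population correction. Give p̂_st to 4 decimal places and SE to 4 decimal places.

p̂_st ≈ 0.6174, SE ≈ 0.0342

N = 2140; stratum weights W_h = N_h/N.
p̂_st = Σ W_h p̂_h = (590·0.825 + 240·0.450 + 600·0.760 + 460·0.407 + 250·0.333)/2140 = 0.61739
V̂(p̂_st) = Σ W_h² p̂_h(1−p̂_h)/(n_h−1):
  stratum 1: (590/2140)²·0.825·0.175/96 = 0.000114313
  stratum 2: (240/2140)²·0.450·0.550/19 = 0.000163839
  stratum 3: (600/2140)²·0.760·0.240/24 = 0.000597432
  stratum 4: (460/2140)²·0.407·0.593/53 = 0.000210408
  stratum 5: (250/2140)²·0.333·0.667/35 = 8.66073e-05
V̂(p̂_st) = 0.0011726; SE = √V̂ = 0.0342432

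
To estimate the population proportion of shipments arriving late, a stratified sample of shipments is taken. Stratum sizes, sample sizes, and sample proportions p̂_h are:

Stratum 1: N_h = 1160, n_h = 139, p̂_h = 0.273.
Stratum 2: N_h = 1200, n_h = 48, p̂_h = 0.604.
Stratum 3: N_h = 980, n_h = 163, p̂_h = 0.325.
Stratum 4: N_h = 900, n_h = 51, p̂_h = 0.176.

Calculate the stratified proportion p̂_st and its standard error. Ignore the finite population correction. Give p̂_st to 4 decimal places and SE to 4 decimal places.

p̂_st ≈ 0.3581, SE ≈ 0.0268

N = 4240; stratum weights W_h = N_h/N.
p̂_st = Σ W_h p̂_h = (1160·0.273 + 1200·0.604 + 980·0.325 + 900·0.176)/4240 = 0.35811
V̂(p̂_st) = Σ W_h² p̂_h(1−p̂_h)/(n_h−1):
  stratum 1: (1160/4240)²·0.273·0.727/138 = 0.000107647
  stratum 2: (1200/4240)²·0.604·0.396/47 = 0.000407629
  stratum 3: (980/4240)²·0.325·0.675/162 = 7.23423e-05
  stratum 4: (900/4240)²·0.176·0.824/50 = 0.000130684
V̂(p̂_st) = 0.000718303; SE = √V̂ = 0.0268012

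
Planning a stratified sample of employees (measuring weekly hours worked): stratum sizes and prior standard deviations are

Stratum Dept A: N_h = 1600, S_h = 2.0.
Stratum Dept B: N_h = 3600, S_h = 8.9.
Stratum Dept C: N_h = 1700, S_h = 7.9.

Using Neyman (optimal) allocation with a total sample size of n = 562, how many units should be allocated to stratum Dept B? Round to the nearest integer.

370

Neyman allocation: n_h = n · N_h S_h / Σ N_i S_i, with n = 562.
  stratum Dept A: N_h·S_h = 1600·2.0 = 3200.00
  stratum Dept B: N_h·S_h = 3600·8.9 = 32040.00
  stratum Dept C: N_h·S_h = 1700·7.9 = 13430.00
Σ N_h S_h = 48670.00
n for stratum Dept B = 562·32040.00/48670.00 = 369.971 → 370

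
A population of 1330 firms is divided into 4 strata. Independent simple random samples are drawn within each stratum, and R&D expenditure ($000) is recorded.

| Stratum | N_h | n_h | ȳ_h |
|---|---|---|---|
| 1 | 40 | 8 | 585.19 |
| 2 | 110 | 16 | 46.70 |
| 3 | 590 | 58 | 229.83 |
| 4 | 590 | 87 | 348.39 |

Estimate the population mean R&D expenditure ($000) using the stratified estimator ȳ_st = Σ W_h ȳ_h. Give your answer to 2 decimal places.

N = Σ N_h = 1330. Stratum weights W_h = N_h/N.
ȳ_st = (40·585.19 + 110·46.70 + 590·229.83 + 590·348.39) / 1330 = 277.9657

ȳ_st ≈ 277.97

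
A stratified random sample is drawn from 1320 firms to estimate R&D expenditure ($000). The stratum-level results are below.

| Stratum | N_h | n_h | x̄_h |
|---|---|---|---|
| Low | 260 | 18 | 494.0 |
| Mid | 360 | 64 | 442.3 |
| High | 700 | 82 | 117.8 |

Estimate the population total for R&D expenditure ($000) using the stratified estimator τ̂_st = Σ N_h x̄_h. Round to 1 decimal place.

τ̂_st = Σ N_h x̄_h = 260·494.0 + 360·442.3 + 700·117.8 = 370128.0

τ̂_st ≈ 370128.0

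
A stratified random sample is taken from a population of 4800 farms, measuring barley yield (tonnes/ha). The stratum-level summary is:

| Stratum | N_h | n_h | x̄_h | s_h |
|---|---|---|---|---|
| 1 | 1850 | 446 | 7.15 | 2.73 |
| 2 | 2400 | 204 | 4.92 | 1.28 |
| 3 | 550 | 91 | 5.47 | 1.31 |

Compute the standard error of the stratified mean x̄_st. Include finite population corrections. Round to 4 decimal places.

SE(x̄_st) ≈ 0.0627

V̂(x̄_st) = Σ W_h² (1 − n_h/N_h) s_h²/n_h, with W_h = N_h/N and N = 4800:
  stratum 1: (1850/4800)²·(1 − 446/1850)·2.73²/446 = 0.00188385
  stratum 2: (2400/4800)²·(1 − 204/2400)·1.28²/204 = 0.00183718
  stratum 3: (550/4800)²·(1 − 91/550)·1.31²/91 = 0.00020663
V̂(x̄_st) = 0.00392766
SE(x̄_st) = √0.00392766 = 0.062671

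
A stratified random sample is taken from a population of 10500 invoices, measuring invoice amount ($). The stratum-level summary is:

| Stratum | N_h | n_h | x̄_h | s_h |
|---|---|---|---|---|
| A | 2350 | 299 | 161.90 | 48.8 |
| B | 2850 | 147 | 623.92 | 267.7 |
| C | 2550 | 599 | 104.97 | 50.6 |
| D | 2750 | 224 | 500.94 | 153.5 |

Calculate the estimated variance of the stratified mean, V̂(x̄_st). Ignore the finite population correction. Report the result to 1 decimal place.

V̂(x̄_st) = Σ W_h² s_h²/n_h, with W_h = N_h/N and N = 10500:
  stratum A: (2350/10500)²·48.8²/299 = 0.398957
  stratum B: (2850/10500)²·267.7²/147 = 35.9162
  stratum C: (2550/10500)²·50.6²/599 = 0.252102
  stratum D: (2750/10500)²·153.5²/224 = 7.21532
V̂(x̄_st) = 43.7826

V̂(x̄_st) ≈ 43.8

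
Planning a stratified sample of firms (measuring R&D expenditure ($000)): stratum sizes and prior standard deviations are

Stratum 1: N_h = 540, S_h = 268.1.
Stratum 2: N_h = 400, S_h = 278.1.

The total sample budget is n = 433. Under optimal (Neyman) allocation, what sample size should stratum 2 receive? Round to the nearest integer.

188

Neyman allocation: n_h = n · N_h S_h / Σ N_i S_i, with n = 433.
  stratum 1: N_h·S_h = 540·268.1 = 144774.00
  stratum 2: N_h·S_h = 400·278.1 = 111240.00
Σ N_h S_h = 256014.00
n for stratum 2 = 433·111240.00/256014.00 = 188.142 → 188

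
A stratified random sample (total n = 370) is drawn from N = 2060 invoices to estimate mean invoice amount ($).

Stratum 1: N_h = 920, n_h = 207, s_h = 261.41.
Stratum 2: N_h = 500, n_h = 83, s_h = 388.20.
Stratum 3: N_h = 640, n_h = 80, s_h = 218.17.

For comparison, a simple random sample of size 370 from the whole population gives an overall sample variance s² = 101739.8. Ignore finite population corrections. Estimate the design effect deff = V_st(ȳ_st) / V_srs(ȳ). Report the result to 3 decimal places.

V̂(ȳ_st) = Σ W_h² s_h²/n_h, with W_h = N_h/N and N = 2060:
  stratum 1: (920/2060)²·261.41²/207 = 65.8439
  stratum 2: (500/2060)²·388.20²/83 = 106.964
  stratum 3: (640/2060)²·218.17²/80 = 57.4283
V_st = 230.236
V_srs = s²/n = 101739.8/370 = 274.972
deff = V_st / V_srs = 230.236/274.972 = 0.8373

deff ≈ 0.837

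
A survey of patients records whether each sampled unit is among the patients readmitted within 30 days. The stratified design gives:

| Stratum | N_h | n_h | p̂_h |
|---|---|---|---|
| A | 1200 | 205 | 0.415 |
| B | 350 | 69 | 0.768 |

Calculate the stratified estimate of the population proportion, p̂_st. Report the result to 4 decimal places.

N = 1550; stratum weights W_h = N_h/N.
p̂_st = Σ W_h p̂_h = (1200·0.415 + 350·0.768)/1550 = 0.49471

p̂_st ≈ 0.4947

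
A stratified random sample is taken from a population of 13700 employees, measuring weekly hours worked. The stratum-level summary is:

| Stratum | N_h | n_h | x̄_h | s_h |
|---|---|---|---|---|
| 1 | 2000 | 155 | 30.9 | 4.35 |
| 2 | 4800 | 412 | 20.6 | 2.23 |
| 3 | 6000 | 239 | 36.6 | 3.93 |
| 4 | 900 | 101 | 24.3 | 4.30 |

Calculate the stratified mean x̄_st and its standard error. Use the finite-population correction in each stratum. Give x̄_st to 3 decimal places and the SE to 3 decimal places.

x̄_st = Σ W_h x̄_h = (2000·30.9 + 4800·20.6 + 6000·36.6 + 900·24.3)/13700 = 29.35401
V̂(x̄_st) = Σ W_h² (1 − n_h/N_h) s_h²/n_h, with W_h = N_h/N and N = 13700:
  stratum 1: (2000/13700)²·(1 − 155/2000)·4.35²/155 = 0.00240011
  stratum 2: (4800/13700)²·(1 − 412/4800)·2.23²/412 = 0.0013545
  stratum 3: (6000/13700)²·(1 − 239/6000)·3.93²/239 = 0.0119013
  stratum 4: (900/13700)²·(1 − 101/900)·4.30²/101 = 0.000701397
V̂(x̄_st) = 0.0163573
SE(x̄_st) = √0.0163573 = 0.127896

x̄_st ≈ 29.354, SE ≈ 0.128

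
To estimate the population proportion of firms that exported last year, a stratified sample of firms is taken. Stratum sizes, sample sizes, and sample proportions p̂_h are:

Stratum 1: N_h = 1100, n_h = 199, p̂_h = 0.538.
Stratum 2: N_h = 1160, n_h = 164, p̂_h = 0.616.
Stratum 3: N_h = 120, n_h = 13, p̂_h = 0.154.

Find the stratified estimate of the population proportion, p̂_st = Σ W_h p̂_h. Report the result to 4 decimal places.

N = 2380; stratum weights W_h = N_h/N.
p̂_st = Σ W_h p̂_h = (1100·0.538 + 1160·0.616 + 120·0.154)/2380 = 0.55666

p̂_st ≈ 0.5567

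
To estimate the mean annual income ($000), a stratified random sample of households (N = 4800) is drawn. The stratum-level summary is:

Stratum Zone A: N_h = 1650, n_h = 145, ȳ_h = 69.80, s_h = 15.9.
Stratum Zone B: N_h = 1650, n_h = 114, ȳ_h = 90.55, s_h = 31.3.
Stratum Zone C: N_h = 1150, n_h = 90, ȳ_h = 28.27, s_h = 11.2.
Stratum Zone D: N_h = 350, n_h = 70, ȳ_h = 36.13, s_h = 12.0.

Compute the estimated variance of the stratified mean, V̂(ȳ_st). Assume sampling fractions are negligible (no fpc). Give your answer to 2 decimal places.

V̂(ȳ_st) ≈ 1.31

V̂(ȳ_st) = Σ W_h² s_h²/n_h, with W_h = N_h/N and N = 4800:
  stratum Zone A: (1650/4800)²·15.9²/145 = 0.206021
  stratum Zone B: (1650/4800)²·31.3²/114 = 1.01548
  stratum Zone C: (1150/4800)²·11.2²/90 = 0.0800031
  stratum Zone D: (350/4800)²·12.0²/70 = 0.0109375
V̂(ȳ_st) = 1.31244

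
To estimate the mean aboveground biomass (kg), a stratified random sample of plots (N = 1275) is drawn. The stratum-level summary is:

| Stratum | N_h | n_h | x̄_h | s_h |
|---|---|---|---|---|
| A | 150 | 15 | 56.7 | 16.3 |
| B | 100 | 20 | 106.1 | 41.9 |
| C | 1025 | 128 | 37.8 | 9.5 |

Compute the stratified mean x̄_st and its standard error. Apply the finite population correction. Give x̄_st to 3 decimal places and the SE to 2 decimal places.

x̄_st ≈ 45.380, SE ≈ 1.03

x̄_st = Σ W_h x̄_h = (150·56.7 + 100·106.1 + 1025·37.8)/1275 = 45.38039
V̂(x̄_st) = Σ W_h² (1 − n_h/N_h) s_h²/n_h, with W_h = N_h/N and N = 1275:
  stratum A: (150/1275)²·(1 − 15/150)·16.3²/15 = 0.220642
  stratum B: (100/1275)²·(1 − 20/100)·41.9²/20 = 0.431984
  stratum C: (1025/1275)²·(1 − 128/1025)·9.5²/128 = 0.39878
V̂(x̄_st) = 1.05141
SE(x̄_st) = √1.05141 = 1.02538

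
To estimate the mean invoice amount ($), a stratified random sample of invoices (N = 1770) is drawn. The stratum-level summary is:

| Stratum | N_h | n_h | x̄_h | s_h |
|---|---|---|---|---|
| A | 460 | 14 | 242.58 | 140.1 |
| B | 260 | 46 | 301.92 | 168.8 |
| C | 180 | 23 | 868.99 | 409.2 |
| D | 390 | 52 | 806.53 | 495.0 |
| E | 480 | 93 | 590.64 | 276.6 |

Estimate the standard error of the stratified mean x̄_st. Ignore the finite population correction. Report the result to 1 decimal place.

V̂(x̄_st) = Σ W_h² s_h²/n_h, with W_h = N_h/N and N = 1770:
  stratum A: (460/1770)²·140.1²/14 = 94.6929
  stratum B: (260/1770)²·168.8²/46 = 13.3656
  stratum C: (180/1770)²·409.2²/23 = 75.2908
  stratum D: (390/1770)²·495.0²/52 = 228.765
  stratum E: (480/1770)²·276.6²/93 = 60.5003
V̂(x̄_st) = 472.615
SE(x̄_st) = √472.615 = 21.7397

SE(x̄_st) ≈ 21.7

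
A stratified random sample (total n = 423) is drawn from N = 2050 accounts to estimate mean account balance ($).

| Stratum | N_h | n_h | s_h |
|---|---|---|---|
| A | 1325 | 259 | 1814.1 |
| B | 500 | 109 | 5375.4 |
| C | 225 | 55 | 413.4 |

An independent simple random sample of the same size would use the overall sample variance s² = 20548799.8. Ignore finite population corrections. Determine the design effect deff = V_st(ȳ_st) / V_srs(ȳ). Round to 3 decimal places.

V̂(ȳ_st) = Σ W_h² s_h²/n_h, with W_h = N_h/N and N = 2050:
  stratum A: (1325/2050)²·1814.1²/259 = 5308.19
  stratum B: (500/2050)²·5375.4²/109 = 15769.8
  stratum C: (225/2050)²·413.4²/55 = 37.4314
V_st = 21115.5
V_srs = s²/n = 20548799.8/423 = 48578.7
deff = V_st / V_srs = 21115.5/48578.7 = 0.4347

deff ≈ 0.435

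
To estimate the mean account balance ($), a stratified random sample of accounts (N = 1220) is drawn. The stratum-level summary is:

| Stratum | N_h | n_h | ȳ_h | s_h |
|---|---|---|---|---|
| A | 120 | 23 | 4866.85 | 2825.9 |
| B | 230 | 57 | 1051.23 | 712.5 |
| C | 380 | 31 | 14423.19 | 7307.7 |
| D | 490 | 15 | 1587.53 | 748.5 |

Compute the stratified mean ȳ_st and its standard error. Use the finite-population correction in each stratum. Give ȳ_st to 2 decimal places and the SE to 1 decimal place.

ȳ_st = Σ W_h ȳ_h = (120·4866.85 + 230·1051.23 + 380·14423.19 + 490·1587.53)/1220 = 5806.97279
V̂(ȳ_st) = Σ W_h² (1 − n_h/N_h) s_h²/n_h, with W_h = N_h/N and N = 1220:
  stratum A: (120/1220)²·(1 − 23/120)·2825.9²/23 = 2715.31
  stratum B: (230/1220)²·(1 − 57/230)·712.5²/57 = 238.094
  stratum C: (380/1220)²·(1 − 31/380)·7307.7²/31 = 153493
  stratum D: (490/1220)²·(1 − 15/490)·748.5²/15 = 5840.67
V̂(ȳ_st) = 162287
SE(ȳ_st) = √162287 = 402.849

ȳ_st ≈ 5806.97, SE ≈ 402.8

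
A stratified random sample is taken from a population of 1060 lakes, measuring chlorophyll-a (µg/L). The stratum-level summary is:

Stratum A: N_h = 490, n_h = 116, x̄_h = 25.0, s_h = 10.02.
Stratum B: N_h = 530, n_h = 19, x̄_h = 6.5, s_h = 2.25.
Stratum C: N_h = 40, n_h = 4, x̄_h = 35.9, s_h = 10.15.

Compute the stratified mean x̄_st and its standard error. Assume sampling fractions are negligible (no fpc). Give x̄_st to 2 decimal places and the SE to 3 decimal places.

x̄_st ≈ 16.16, SE ≈ 0.537

x̄_st = Σ W_h x̄_h = (490·25.0 + 530·6.5 + 40·35.9)/1060 = 16.16132
V̂(x̄_st) = Σ W_h² s_h²/n_h, with W_h = N_h/N and N = 1060:
  stratum A: (490/1060)²·10.02²/116 = 0.184952
  stratum B: (530/1060)²·2.25²/19 = 0.0666118
  stratum C: (40/1060)²·10.15²/4 = 0.0366759
V̂(x̄_st) = 0.288239
SE(x̄_st) = √0.288239 = 0.536879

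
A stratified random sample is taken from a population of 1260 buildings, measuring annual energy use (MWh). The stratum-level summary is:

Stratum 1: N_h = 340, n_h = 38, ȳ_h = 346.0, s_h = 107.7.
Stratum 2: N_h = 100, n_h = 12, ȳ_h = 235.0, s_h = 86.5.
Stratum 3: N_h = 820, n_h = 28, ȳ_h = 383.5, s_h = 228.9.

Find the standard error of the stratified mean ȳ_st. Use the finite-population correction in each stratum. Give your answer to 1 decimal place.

SE(ȳ_st) ≈ 28.1

V̂(ȳ_st) = Σ W_h² (1 − n_h/N_h) s_h²/n_h, with W_h = N_h/N and N = 1260:
  stratum 1: (340/1260)²·(1 − 38/340)·107.7²/38 = 19.7421
  stratum 2: (100/1260)²·(1 − 12/100)·86.5²/12 = 3.45615
  stratum 3: (820/1260)²·(1 − 28/820)·228.9²/28 = 765.476
V̂(ȳ_st) = 788.674
SE(ȳ_st) = √788.674 = 28.0833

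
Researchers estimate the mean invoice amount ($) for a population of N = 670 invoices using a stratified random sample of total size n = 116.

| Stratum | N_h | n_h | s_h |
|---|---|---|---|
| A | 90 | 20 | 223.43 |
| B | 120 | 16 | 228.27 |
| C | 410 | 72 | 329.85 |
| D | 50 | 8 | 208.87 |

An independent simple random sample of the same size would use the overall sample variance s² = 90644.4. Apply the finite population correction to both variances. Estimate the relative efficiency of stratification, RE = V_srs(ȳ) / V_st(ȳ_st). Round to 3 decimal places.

RE ≈ 1.046

V̂(ȳ_st) = Σ W_h² (1 − n_h/N_h) s_h²/n_h, with W_h = N_h/N and N = 670:
  stratum A: (90/670)²·(1 − 20/90)·223.43²/20 = 35.0303
  stratum B: (120/670)²·(1 − 16/120)·228.27²/16 = 90.5405
  stratum C: (410/670)²·(1 − 72/410)·329.85²/72 = 466.5
  stratum D: (50/670)²·(1 − 8/50)·208.87²/8 = 25.5113
V_st = 617.582
V_srs = (1 − 116/670)·90644.4/116 = 646.127
Relative efficiency = V_srs / V_st = 646.127/617.582 = 1.0462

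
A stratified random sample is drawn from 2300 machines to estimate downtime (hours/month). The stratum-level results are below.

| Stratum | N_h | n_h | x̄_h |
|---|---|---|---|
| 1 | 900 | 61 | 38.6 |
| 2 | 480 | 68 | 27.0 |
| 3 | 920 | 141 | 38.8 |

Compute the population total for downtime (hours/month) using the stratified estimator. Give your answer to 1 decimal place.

τ̂_st ≈ 83396.0

τ̂_st = Σ N_h x̄_h = 900·38.6 + 480·27.0 + 920·38.8 = 83396.0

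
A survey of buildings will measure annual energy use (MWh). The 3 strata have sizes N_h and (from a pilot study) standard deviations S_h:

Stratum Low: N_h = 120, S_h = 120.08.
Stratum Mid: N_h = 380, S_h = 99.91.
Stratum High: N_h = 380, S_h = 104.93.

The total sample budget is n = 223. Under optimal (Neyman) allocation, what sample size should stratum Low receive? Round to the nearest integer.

35

Neyman allocation: n_h = n · N_h S_h / Σ N_i S_i, with n = 223.
  stratum Low: N_h·S_h = 120·120.08 = 14409.60
  stratum Mid: N_h·S_h = 380·99.91 = 37965.80
  stratum High: N_h·S_h = 380·104.93 = 39873.40
Σ N_h S_h = 92248.80
n for stratum Low = 223·14409.60/92248.80 = 34.833 → 35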